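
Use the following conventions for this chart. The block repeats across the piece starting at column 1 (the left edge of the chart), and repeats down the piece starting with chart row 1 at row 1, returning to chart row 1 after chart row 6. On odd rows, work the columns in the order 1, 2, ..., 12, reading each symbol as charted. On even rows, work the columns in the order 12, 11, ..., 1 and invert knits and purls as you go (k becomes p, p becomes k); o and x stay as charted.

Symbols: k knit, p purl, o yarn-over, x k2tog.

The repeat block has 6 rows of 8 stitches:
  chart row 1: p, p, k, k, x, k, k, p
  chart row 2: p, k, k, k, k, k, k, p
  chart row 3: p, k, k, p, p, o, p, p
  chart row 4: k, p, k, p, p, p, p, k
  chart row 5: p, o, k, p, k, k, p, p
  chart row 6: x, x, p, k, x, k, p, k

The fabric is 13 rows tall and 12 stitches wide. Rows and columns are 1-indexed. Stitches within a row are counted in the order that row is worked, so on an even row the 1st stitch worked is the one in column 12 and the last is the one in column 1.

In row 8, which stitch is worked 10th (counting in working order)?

Row 8 uses chart row ((8-1) mod 6)+1 = 2. Row 8 is even, so WS.
Chart row 2 tiled across columns 1-12: p k k k k k k p p k k k
Wrong side: read the tiled row from column 12 down to 1 and exchange k with p (leave o, x).
Row 8 as worked: p p p k k p p p p p p k
Stitch 10 in working order -> p

Stitch:
p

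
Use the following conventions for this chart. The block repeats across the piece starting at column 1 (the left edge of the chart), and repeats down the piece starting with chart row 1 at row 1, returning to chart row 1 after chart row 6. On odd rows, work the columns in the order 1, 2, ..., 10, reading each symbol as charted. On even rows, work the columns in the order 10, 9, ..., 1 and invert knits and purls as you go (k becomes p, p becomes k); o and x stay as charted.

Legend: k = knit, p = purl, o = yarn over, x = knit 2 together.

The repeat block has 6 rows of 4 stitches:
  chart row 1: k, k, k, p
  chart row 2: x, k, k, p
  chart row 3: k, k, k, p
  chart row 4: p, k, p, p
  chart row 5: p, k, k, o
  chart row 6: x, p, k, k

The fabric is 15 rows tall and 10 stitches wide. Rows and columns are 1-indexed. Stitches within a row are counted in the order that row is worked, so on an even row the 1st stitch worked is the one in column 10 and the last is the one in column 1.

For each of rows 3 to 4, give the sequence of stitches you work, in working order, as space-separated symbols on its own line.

Rows as worked:
k k k p k k k p k k
p k k k p k k k p k

Derivation:
Row 3: chart row 3, RS - tile across columns 1-10 and work as-is.
Row 4: chart row 4, WS - tiled (columns 1-10): p k p p p k p p p k; work from column 10 back to 1 with k<->p swapped.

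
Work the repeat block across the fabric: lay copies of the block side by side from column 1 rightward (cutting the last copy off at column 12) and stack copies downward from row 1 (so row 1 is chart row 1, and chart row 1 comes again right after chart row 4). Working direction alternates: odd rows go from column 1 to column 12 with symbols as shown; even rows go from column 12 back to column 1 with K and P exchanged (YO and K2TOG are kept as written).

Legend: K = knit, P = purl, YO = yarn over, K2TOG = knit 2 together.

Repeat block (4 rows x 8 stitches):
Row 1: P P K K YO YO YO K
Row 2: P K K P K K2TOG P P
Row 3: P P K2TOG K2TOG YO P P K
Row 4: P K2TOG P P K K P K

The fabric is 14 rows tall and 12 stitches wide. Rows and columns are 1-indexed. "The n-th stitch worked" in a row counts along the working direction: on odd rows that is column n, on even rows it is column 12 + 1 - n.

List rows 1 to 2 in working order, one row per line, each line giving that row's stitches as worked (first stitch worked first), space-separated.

== ROWS AS WORKED ==
P P K K YO YO YO K P P K K
K P P K K K K2TOG P K P P K

Derivation:
Row 1: chart row 1, RS - tile across columns 1-12 and work as-is.
Row 2: chart row 2, WS - tiled (columns 1-12): P K K P K K2TOG P P P K K P; work from column 12 back to 1 with K<->P swapped.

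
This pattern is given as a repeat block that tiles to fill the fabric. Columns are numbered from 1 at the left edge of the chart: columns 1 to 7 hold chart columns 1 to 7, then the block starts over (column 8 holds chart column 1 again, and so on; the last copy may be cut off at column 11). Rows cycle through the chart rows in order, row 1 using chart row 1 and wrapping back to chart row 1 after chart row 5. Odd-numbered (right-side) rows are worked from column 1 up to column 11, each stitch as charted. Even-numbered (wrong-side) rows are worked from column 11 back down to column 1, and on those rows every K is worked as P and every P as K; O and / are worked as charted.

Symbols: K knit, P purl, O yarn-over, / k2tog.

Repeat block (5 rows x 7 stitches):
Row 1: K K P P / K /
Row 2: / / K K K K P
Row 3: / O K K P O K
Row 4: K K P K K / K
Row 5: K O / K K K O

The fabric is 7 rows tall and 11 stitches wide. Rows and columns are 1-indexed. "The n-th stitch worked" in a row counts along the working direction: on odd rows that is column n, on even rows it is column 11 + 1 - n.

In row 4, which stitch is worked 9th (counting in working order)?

Row 4: (4-1) mod 5 = 3, so use chart row 4. Even row -> WS.
Chart row 4 tiled across columns 1-11: K K P K K / K K K P K
WS: work from column 11 back to column 1 (reverse the tiled row), swapping K<->P (O and / unchanged).
Row 4 as worked: P K P P P / P P K P P
Stitch 9 in working order -> K

== STITCH ==
K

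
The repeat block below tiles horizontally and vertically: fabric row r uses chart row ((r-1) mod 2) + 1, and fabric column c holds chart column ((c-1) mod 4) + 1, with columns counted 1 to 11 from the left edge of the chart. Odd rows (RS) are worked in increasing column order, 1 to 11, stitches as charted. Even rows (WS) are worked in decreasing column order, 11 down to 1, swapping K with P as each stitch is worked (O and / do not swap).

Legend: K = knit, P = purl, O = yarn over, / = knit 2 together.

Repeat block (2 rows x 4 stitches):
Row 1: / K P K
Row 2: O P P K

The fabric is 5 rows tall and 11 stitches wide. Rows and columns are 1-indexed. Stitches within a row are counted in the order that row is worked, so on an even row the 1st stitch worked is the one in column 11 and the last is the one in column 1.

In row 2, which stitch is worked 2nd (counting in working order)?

Result:
K

Derivation:
Row 2: (2-1) mod 2 = 1, so use chart row 2. Even row -> WS.
Chart row 2 tiled across columns 1-11: O P P K O P P K O P P
WS row: flip the tiled sequence (start at column 11) and apply K<->P; O and / stay.
Row 2 as worked: K K O P K K O P K K O
Counting 2 along the worked row gives K.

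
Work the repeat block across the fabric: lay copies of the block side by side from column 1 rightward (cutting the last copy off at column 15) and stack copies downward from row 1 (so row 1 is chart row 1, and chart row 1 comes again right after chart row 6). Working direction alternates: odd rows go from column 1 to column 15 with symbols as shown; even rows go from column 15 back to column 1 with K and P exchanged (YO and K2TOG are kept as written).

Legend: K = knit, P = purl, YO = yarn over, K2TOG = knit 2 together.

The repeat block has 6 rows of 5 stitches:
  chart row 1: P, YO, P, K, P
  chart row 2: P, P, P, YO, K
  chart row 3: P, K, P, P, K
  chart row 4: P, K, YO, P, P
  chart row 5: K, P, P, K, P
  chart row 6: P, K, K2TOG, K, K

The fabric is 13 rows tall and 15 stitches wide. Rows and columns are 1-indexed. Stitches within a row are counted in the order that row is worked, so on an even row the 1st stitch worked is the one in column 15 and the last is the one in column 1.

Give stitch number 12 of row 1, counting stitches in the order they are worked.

For row 1: chart row = ((1-1) mod 6) + 1 = 1; this is a RS (odd) row.
Chart row 1 tiled across columns 1-15: P YO P K P P YO P K P P YO P K P
RS row: no reversal, no swap; stitch n worked = column n.
The 12th stitch worked is YO.

== STITCH ==
YO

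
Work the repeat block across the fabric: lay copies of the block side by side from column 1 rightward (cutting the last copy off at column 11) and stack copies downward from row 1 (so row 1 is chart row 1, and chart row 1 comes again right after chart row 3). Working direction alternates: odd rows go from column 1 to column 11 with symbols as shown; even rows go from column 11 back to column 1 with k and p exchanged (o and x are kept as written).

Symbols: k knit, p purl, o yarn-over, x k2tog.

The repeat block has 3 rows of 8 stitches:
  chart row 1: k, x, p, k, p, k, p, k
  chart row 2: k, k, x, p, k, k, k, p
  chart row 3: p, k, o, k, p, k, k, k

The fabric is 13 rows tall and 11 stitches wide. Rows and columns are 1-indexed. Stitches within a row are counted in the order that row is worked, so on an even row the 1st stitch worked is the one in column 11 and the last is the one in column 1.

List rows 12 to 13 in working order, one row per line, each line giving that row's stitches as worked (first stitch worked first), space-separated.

Rows as worked:
o p k p p p k p o p k
k x p k p k p k k x p

Derivation:
Row 12: chart row 3, WS - tiled (columns 1-11): p k o k p k k k p k o; work from column 11 back to 1 with k<->p swapped.
Row 13: chart row 1, RS - tile across columns 1-11 and work as-is.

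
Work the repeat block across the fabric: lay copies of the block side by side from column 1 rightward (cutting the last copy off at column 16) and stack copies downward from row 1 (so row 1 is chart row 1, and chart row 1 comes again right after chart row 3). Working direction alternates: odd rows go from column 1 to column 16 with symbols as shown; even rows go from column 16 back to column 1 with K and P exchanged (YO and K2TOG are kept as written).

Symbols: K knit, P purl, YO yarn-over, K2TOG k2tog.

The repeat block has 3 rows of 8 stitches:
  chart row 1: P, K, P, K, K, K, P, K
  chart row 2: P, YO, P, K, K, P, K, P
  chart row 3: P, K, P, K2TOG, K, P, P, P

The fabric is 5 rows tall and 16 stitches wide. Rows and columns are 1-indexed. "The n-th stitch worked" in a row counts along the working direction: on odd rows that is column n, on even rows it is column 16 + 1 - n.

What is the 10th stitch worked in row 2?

For row 2: chart row = ((2-1) mod 3) + 1 = 2; this is a WS (even) row.
Chart row 2 tiled across columns 1-16: P YO P K K P K P P YO P K K P K P
WS row: flip the tiled sequence (start at column 16) and apply K<->P; YO and K2TOG stay.
Row 2 as worked: K P K P P K YO K K P K P P K YO K
Counting 10 along the worked row gives P.

== STITCH ==
P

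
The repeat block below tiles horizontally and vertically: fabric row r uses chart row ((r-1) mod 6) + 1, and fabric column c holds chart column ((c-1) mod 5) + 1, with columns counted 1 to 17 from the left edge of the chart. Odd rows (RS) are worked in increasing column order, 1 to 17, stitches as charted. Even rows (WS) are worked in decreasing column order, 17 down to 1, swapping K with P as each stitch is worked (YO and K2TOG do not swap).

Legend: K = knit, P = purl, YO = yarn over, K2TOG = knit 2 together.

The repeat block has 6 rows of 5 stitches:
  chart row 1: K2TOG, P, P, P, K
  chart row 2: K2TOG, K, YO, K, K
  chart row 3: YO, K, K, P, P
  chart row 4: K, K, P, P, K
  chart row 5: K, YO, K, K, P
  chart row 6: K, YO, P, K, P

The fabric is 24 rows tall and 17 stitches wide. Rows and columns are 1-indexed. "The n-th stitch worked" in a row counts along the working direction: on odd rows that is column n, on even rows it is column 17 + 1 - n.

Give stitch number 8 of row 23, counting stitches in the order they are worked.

Stitch:
K

Derivation:
Row 23: (23-1) mod 6 = 4, so use chart row 5. Odd row -> RS.
Chart row 5 tiled across columns 1-17: K YO K K P K YO K K P K YO K K P K YO
RS: work column 1 to column 17, symbols as charted — the tiled row is the row as worked.
The 8th stitch worked is K.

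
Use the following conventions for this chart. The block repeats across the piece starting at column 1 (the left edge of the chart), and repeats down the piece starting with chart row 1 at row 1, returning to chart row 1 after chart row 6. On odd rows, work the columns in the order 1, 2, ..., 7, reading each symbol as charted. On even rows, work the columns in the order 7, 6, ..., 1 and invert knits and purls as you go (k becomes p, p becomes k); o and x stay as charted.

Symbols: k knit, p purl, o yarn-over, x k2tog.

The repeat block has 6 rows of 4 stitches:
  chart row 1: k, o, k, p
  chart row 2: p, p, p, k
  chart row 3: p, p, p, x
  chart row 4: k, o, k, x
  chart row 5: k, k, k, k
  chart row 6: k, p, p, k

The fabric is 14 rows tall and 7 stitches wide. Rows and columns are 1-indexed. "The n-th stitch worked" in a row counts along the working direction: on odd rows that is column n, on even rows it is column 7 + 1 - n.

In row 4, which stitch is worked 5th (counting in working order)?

For row 4: chart row = ((4-1) mod 6) + 1 = 4; this is a WS (even) row.
Chart row 4 tiled across columns 1-7: k o k x k o k
WS row: flip the tiled sequence (start at column 7) and apply k<->p; o and x stay.
Row 4 as worked: p o p x p o p
Counting 5 along the worked row gives p.

== STITCH ==
p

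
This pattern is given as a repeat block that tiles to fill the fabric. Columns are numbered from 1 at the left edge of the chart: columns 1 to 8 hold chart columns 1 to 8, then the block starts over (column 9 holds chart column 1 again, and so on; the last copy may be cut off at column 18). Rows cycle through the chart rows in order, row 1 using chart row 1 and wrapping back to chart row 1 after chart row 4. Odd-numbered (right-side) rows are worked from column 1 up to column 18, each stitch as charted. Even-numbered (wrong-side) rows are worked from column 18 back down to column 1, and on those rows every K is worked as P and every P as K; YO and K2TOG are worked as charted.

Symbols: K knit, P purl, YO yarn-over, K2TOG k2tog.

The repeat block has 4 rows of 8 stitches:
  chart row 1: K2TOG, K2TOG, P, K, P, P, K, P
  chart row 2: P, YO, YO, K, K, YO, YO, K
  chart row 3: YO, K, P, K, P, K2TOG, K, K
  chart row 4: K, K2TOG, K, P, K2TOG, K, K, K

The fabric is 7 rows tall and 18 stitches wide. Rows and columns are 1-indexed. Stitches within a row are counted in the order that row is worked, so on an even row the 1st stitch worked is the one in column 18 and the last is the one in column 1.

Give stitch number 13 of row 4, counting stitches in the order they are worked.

Row 4 uses chart row ((4-1) mod 4)+1 = 4. Row 4 is even, so WS.
Chart row 4 tiled across columns 1-18: K K2TOG K P K2TOG K K K K K2TOG K P K2TOG K K K K K2TOG
Wrong side: read the tiled row from column 18 down to 1 and exchange K with P (leave YO, K2TOG).
Row 4 as worked: K2TOG P P P P K2TOG K P K2TOG P P P P K2TOG K P K2TOG P
Counting 13 along the worked row gives P.

Result:
P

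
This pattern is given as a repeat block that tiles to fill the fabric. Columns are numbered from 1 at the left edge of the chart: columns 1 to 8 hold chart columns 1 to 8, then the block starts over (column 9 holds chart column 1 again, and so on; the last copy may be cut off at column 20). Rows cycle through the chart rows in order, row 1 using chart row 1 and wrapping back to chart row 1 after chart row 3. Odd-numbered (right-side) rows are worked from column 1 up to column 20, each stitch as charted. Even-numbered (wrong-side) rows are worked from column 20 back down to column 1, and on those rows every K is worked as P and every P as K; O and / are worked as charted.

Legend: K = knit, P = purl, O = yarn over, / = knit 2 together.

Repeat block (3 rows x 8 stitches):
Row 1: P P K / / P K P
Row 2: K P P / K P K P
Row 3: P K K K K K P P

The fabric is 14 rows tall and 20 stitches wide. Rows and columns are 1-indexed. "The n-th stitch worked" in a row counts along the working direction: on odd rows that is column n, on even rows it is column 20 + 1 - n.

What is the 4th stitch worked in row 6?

Result:
K

Derivation:
For row 6: chart row = ((6-1) mod 3) + 1 = 3; this is a WS (even) row.
Chart row 3 tiled across columns 1-20: P K K K K K P P P K K K K K P P P K K K
Wrong side: read the tiled row from column 20 down to 1 and exchange K with P (leave O, /).
Row 6 as worked: P P P K K K P P P P P K K K P P P P P K
Counting 4 along the worked row gives K.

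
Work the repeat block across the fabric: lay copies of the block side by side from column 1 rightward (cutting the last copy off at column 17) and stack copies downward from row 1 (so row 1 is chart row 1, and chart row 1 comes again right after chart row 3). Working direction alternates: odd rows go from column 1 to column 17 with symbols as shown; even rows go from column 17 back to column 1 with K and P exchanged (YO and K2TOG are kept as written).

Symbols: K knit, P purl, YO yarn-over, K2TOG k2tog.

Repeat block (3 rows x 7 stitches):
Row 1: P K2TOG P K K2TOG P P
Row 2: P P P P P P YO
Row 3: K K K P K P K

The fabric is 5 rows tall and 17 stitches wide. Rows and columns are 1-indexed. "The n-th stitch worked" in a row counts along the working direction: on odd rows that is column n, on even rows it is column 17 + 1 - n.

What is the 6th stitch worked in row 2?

Row 2 uses chart row ((2-1) mod 3)+1 = 2. Row 2 is even, so WS.
Chart row 2 tiled across columns 1-17: P P P P P P YO P P P P P P YO P P P
WS row: flip the tiled sequence (start at column 17) and apply K<->P; YO and K2TOG stay.
Row 2 as worked: K K K YO K K K K K K YO K K K K K K
Counting 6 along the worked row gives K.

Result:
K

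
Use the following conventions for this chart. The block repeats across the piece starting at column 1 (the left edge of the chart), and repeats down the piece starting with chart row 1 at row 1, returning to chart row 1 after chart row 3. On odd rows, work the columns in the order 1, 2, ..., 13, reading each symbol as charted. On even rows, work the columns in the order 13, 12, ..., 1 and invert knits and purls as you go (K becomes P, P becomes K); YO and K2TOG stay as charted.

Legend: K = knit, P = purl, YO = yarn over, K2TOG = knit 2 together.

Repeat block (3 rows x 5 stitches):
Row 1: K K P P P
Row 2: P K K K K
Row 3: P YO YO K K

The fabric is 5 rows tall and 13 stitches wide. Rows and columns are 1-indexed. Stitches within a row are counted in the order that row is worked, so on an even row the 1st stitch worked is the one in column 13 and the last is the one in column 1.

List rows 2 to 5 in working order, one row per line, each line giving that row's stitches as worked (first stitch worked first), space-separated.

Row 2: chart row 2, WS - tiled (columns 1-13): P K K K K P K K K K P K K; work from column 13 back to 1 with K<->P swapped.
Row 3: chart row 3, RS - tile across columns 1-13 and work as-is.
Row 4: chart row 1, WS - tiled (columns 1-13): K K P P P K K P P P K K P; work from column 13 back to 1 with K<->P swapped.
Row 5: chart row 2, RS - tile across columns 1-13 and work as-is.

Rows as worked:
P P K P P P P K P P P P K
P YO YO K K P YO YO K K P YO YO
K P P K K K P P K K K P P
P K K K K P K K K K P K K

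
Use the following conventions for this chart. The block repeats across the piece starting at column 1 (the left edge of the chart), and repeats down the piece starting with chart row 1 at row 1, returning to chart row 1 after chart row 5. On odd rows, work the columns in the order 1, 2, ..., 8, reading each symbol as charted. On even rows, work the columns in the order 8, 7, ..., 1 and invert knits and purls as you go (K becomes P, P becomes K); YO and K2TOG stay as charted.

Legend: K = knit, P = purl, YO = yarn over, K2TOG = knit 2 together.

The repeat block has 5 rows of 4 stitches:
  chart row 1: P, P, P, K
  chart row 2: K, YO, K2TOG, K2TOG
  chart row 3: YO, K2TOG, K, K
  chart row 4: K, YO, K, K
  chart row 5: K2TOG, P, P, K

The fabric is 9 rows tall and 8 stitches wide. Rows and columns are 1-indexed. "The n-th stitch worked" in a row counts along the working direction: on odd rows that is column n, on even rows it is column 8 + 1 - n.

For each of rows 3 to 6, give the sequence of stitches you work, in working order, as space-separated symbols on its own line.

Rows as worked:
YO K2TOG K K YO K2TOG K K
P P YO P P P YO P
K2TOG P P K K2TOG P P K
P K K K P K K K

Derivation:
Row 3: chart row 3, RS - tile across columns 1-8 and work as-is.
Row 4: chart row 4, WS - tiled (columns 1-8): K YO K K K YO K K; work from column 8 back to 1 with K<->P swapped.
Row 5: chart row 5, RS - tile across columns 1-8 and work as-is.
Row 6: chart row 1, WS - tiled (columns 1-8): P P P K P P P K; work from column 8 back to 1 with K<->P swapped.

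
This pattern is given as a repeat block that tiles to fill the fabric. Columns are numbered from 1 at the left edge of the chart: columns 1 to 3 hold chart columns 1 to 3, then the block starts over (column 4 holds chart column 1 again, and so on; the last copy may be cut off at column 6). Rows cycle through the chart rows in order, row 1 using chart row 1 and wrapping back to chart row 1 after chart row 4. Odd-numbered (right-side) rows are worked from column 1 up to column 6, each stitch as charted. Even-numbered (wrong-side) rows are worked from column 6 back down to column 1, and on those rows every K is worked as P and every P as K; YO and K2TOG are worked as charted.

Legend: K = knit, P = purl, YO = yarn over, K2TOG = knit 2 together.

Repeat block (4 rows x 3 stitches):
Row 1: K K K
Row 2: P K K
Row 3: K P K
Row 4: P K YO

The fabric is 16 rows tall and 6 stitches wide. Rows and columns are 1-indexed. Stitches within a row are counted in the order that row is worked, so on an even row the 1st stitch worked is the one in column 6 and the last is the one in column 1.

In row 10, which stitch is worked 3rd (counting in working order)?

Row 10 uses chart row ((10-1) mod 4)+1 = 2. Row 10 is even, so WS.
Chart row 2 tiled across columns 1-6: P K K P K K
WS row: flip the tiled sequence (start at column 6) and apply K<->P; YO and K2TOG stay.
Row 10 as worked: P P K P P K
Stitch 3 in working order -> K

Stitch:
K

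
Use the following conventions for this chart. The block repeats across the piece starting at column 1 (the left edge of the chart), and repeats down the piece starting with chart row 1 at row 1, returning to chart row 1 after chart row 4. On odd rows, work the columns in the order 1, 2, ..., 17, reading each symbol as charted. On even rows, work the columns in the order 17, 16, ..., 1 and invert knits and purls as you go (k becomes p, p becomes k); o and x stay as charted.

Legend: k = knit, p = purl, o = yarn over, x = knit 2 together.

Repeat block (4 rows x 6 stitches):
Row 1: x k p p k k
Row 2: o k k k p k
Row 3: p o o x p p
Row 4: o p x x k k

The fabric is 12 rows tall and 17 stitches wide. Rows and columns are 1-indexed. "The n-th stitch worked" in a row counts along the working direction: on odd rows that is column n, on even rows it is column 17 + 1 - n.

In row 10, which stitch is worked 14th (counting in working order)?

For row 10: chart row = ((10-1) mod 4) + 1 = 2; this is a WS (even) row.
Chart row 2 tiled across columns 1-17: o k k k p k o k k k p k o k k k p
WS: work from column 17 back to column 1 (reverse the tiled row), swapping k<->p (o and x unchanged).
Row 10 as worked: k p p p o p k p p p o p k p p p o
The 14th stitch worked is p.

== STITCH ==
p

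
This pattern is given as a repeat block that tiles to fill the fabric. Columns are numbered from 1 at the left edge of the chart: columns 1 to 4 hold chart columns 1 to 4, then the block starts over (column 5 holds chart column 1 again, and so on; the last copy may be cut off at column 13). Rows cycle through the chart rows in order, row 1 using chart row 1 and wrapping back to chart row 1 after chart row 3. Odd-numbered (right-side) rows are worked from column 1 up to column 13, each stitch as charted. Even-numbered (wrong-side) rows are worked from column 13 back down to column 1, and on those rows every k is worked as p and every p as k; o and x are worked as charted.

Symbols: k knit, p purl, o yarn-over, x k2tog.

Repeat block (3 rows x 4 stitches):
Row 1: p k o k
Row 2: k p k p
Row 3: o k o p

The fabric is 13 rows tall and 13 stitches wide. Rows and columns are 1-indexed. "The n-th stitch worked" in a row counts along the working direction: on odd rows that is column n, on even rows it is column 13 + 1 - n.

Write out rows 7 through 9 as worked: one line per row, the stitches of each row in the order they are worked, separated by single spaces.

Rows as worked:
p k o k p k o k p k o k p
p k p k p k p k p k p k p
o k o p o k o p o k o p o

Derivation:
Row 7: chart row 1, RS - tile across columns 1-13 and work as-is.
Row 8: chart row 2, WS - tiled (columns 1-13): k p k p k p k p k p k p k; work from column 13 back to 1 with k<->p swapped.
Row 9: chart row 3, RS - tile across columns 1-13 and work as-is.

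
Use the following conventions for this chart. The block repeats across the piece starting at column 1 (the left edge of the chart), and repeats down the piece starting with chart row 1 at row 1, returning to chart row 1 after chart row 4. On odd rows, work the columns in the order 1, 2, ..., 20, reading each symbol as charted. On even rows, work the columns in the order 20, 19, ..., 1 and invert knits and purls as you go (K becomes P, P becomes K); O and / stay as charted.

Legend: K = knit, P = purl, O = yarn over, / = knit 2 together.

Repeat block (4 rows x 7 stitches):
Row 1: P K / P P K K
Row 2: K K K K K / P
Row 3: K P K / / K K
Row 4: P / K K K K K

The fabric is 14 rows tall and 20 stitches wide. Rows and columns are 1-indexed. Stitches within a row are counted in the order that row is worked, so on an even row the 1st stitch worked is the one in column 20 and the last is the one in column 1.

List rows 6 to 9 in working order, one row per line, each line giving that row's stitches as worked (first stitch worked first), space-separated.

Row 6: chart row 2, WS - tiled (columns 1-20): K K K K K / P K K K K K / P K K K K K /; work from column 20 back to 1 with K<->P swapped.
Row 7: chart row 3, RS - tile across columns 1-20 and work as-is.
Row 8: chart row 4, WS - tiled (columns 1-20): P / K K K K K P / K K K K K P / K K K K; work from column 20 back to 1 with K<->P swapped.
Row 9: chart row 1, RS - tile across columns 1-20 and work as-is.

Rows as worked:
/ P P P P P K / P P P P P K / P P P P P
K P K / / K K K P K / / K K K P K / / K
P P P P / K P P P P P / K P P P P P / K
P K / P P K K P K / P P K K P K / P P K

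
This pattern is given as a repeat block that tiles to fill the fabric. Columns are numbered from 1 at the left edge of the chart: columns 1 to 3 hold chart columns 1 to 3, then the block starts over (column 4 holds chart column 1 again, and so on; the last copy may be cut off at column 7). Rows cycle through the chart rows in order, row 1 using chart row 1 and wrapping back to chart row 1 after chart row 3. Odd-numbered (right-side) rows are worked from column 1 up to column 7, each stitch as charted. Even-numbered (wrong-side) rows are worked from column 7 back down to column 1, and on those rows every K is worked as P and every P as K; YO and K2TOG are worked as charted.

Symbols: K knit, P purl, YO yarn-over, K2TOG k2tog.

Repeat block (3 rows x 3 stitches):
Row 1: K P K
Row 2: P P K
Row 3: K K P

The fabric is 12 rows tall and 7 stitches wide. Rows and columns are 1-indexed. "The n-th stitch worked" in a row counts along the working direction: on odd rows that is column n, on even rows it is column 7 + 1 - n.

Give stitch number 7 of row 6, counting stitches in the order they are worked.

Result:
P

Derivation:
For row 6: chart row = ((6-1) mod 3) + 1 = 3; this is a WS (even) row.
Chart row 3 tiled across columns 1-7: K K P K K P K
WS: work from column 7 back to column 1 (reverse the tiled row), swapping K<->P (YO and K2TOG unchanged).
Row 6 as worked: P K P P K P P
The 7th stitch worked is P.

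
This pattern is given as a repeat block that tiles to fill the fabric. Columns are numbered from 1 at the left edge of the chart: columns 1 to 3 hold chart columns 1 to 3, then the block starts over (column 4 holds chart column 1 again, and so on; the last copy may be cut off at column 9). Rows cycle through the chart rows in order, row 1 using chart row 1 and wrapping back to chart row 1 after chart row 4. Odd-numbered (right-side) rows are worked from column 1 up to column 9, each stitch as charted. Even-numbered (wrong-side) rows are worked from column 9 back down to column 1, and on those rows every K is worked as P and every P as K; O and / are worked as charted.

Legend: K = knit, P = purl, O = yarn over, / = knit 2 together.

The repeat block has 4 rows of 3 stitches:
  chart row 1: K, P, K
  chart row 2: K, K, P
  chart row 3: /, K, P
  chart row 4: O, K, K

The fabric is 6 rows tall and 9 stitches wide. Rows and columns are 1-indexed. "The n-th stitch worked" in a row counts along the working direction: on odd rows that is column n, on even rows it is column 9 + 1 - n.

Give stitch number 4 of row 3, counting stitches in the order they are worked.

== STITCH ==
/

Derivation:
Row 3: (3-1) mod 4 = 2, so use chart row 3. Odd row -> RS.
Chart row 3 tiled across columns 1-9: / K P / K P / K P
Right side: take the tiled row as-is (worked left to right from column 1).
The 4th stitch worked is /.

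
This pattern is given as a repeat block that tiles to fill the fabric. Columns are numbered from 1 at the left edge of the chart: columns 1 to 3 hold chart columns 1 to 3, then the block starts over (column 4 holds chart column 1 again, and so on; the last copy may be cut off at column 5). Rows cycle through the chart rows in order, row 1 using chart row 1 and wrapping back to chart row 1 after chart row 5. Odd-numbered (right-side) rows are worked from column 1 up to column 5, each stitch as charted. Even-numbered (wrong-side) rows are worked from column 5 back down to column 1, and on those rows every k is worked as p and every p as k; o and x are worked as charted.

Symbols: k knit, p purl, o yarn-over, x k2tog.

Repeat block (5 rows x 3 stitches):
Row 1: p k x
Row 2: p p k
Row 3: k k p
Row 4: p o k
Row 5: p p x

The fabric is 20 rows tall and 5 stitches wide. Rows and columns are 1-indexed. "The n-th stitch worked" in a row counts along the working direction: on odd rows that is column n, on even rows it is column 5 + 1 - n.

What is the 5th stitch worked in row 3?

Stitch:
k

Derivation:
Row 3 uses chart row ((3-1) mod 5)+1 = 3. Row 3 is odd, so RS.
Chart row 3 tiled across columns 1-5: k k p k k
Right side: take the tiled row as-is (worked left to right from column 1).
Stitch 5 in working order -> k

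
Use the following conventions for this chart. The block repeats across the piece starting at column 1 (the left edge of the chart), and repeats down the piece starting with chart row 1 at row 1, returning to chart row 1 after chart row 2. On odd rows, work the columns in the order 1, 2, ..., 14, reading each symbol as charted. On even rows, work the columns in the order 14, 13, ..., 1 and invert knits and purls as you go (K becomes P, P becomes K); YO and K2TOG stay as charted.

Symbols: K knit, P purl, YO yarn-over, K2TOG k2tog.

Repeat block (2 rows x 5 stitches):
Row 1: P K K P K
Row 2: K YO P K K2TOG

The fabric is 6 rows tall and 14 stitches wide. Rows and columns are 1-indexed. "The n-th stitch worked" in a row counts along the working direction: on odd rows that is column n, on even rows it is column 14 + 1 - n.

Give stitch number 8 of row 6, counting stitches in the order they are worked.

== STITCH ==
YO

Derivation:
Row 6 uses chart row ((6-1) mod 2)+1 = 2. Row 6 is even, so WS.
Chart row 2 tiled across columns 1-14: K YO P K K2TOG K YO P K K2TOG K YO P K
WS: work from column 14 back to column 1 (reverse the tiled row), swapping K<->P (YO and K2TOG unchanged).
Row 6 as worked: P K YO P K2TOG P K YO P K2TOG P K YO P
Counting 8 along the worked row gives YO.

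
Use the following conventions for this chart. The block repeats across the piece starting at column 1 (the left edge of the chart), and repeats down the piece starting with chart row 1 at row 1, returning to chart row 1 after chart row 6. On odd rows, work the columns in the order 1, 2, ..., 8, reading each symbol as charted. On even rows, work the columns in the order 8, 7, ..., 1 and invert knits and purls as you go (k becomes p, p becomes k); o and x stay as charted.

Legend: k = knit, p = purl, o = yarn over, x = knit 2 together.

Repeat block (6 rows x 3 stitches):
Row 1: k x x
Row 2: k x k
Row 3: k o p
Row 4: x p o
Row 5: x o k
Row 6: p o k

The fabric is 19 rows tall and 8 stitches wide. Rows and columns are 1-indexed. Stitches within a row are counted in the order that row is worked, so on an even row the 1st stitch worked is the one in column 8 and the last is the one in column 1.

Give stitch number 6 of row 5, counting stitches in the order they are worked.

Result:
k

Derivation:
Row 5 uses chart row ((5-1) mod 6)+1 = 5. Row 5 is odd, so RS.
Chart row 5 tiled across columns 1-8: x o k x o k x o
Right side: take the tiled row as-is (worked left to right from column 1).
Counting 6 along the worked row gives k.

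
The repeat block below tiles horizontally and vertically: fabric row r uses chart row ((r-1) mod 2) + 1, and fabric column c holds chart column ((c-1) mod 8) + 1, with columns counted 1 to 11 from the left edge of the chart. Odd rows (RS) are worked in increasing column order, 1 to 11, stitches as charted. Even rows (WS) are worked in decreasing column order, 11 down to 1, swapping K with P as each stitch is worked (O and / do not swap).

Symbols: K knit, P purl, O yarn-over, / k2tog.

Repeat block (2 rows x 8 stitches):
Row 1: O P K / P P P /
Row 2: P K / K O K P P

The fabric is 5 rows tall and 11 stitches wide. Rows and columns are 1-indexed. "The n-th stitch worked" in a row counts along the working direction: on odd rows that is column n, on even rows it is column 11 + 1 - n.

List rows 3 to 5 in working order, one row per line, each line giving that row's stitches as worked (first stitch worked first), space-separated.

Row 3: chart row 1, RS - tile across columns 1-11 and work as-is.
Row 4: chart row 2, WS - tiled (columns 1-11): P K / K O K P P P K /; work from column 11 back to 1 with K<->P swapped.
Row 5: chart row 1, RS - tile across columns 1-11 and work as-is.

Result:
O P K / P P P / O P K
/ P K K K P O P / P K
O P K / P P P / O P K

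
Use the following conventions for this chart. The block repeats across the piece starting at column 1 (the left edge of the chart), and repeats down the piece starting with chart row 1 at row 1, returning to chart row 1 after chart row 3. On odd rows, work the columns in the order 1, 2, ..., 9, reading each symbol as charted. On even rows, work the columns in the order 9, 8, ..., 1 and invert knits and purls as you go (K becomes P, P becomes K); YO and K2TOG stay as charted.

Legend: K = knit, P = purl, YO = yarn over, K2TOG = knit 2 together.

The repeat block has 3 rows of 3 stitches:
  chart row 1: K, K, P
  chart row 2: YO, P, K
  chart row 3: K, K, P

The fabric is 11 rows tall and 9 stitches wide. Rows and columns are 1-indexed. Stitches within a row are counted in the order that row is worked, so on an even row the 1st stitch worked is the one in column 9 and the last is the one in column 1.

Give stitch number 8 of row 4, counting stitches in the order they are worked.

Row 4: (4-1) mod 3 = 0, so use chart row 1. Even row -> WS.
Chart row 1 tiled across columns 1-9: K K P K K P K K P
Wrong side: read the tiled row from column 9 down to 1 and exchange K with P (leave YO, K2TOG).
Row 4 as worked: K P P K P P K P P
Counting 8 along the worked row gives P.

Result:
P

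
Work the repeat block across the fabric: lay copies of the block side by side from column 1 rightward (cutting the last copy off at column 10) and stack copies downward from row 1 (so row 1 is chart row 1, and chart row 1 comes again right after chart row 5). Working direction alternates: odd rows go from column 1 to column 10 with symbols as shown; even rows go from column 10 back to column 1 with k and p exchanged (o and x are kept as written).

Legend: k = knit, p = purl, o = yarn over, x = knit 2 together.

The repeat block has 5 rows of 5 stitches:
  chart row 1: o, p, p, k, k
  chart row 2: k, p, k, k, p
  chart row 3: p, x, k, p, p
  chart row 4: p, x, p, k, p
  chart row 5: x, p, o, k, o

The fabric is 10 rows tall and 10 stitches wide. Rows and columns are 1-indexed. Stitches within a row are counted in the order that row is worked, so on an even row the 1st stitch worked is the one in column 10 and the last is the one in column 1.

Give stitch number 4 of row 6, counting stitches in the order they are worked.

Row 6: (6-1) mod 5 = 0, so use chart row 1. Even row -> WS.
Chart row 1 tiled across columns 1-10: o p p k k o p p k k
WS row: flip the tiled sequence (start at column 10) and apply k<->p; o and x stay.
Row 6 as worked: p p k k o p p k k o
The 4th stitch worked is k.

Stitch:
k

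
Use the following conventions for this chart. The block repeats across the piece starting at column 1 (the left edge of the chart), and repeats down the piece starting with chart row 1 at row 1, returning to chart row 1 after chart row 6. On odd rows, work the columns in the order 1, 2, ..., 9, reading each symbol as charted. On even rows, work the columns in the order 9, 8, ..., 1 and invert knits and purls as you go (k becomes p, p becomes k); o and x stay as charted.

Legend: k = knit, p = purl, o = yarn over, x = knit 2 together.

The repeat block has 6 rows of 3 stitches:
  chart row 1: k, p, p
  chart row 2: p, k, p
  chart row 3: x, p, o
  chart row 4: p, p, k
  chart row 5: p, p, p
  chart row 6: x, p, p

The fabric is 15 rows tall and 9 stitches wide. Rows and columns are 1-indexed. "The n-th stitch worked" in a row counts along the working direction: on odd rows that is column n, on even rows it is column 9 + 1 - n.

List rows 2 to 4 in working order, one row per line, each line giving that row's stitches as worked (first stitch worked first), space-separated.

Rows as worked:
k p k k p k k p k
x p o x p o x p o
p k k p k k p k k

Derivation:
Row 2: chart row 2, WS - tiled (columns 1-9): p k p p k p p k p; work from column 9 back to 1 with k<->p swapped.
Row 3: chart row 3, RS - tile across columns 1-9 and work as-is.
Row 4: chart row 4, WS - tiled (columns 1-9): p p k p p k p p k; work from column 9 back to 1 with k<->p swapped.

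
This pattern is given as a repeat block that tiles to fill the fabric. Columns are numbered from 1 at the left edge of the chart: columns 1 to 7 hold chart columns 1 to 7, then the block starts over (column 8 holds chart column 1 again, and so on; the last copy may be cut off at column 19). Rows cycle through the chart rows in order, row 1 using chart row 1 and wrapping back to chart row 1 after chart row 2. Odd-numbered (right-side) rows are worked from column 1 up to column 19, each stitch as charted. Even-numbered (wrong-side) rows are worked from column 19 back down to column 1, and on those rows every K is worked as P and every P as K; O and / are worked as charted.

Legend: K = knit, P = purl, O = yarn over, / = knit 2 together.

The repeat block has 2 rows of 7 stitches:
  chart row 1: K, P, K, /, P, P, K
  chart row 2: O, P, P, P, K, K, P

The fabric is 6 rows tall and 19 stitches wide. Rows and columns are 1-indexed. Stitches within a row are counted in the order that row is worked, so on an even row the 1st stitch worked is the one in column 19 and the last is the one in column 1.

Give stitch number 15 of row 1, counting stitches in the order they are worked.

For row 1: chart row = ((1-1) mod 2) + 1 = 1; this is a RS (odd) row.
Chart row 1 tiled across columns 1-19: K P K / P P K K P K / P P K K P K / P
Right side: take the tiled row as-is (worked left to right from column 1).
The 15th stitch worked is K.

== STITCH ==
K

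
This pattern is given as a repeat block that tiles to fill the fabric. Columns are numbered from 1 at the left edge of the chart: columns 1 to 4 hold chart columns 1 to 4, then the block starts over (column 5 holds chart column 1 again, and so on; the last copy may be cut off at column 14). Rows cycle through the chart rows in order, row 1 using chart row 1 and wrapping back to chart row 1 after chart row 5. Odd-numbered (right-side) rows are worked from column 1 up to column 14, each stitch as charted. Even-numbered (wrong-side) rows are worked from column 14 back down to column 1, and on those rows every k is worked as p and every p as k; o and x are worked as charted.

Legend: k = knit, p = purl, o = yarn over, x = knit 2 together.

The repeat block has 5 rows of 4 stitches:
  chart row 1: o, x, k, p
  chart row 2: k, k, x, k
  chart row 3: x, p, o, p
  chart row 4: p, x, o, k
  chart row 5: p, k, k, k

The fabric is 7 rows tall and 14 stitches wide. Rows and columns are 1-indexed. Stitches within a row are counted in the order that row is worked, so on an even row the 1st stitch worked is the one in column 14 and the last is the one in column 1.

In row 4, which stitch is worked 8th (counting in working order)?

For row 4: chart row = ((4-1) mod 5) + 1 = 4; this is a WS (even) row.
Chart row 4 tiled across columns 1-14: p x o k p x o k p x o k p x
Wrong side: read the tiled row from column 14 down to 1 and exchange k with p (leave o, x).
Row 4 as worked: x k p o x k p o x k p o x k
Stitch 8 in working order -> o

== STITCH ==
o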